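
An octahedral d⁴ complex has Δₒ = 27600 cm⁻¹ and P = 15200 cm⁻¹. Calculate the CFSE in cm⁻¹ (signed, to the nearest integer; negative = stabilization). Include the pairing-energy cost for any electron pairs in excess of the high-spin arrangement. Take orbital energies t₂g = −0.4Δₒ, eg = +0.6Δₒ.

Δₒ > P, so pairing is preferred: the ground state is low-spin.
Configuration: t₂g⁴ eg⁰.
Orbital CFSE = -1.6Δₒ = -1.6 × 27600 = -44160 cm⁻¹.
Excess pairs vs high-spin: 1 − 0 = 1; pairing cost = +15200 cm⁻¹.
Net CFSE = -44160 + 15200 = -28960 cm⁻¹.

-28960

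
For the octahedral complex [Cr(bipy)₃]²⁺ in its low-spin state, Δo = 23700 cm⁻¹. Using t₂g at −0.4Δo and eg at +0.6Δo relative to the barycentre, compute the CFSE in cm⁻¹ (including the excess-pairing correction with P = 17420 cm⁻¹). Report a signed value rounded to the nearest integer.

bipy is neutral, so the +2 overall charge sits on Cr: oxidation state +2.
Cr is in group 6, so Cr²⁺ is d⁴ (6 − 2 = 4).
The d⁴ electrons fill as t₂g⁴ eg⁰.
Orbital CFSE = 4(-0.4) + 0(0.6) = -1.6Δo = -1.6 × 23700 = -37920 cm⁻¹.
High-spin d⁴ would be t₂g³ eg¹ with 0 pairs; low-spin has 1, so 1 excess pair costs +1P = +17420 cm⁻¹.
Net CFSE = -37920 + 17420 = -20500 cm⁻¹.

-20500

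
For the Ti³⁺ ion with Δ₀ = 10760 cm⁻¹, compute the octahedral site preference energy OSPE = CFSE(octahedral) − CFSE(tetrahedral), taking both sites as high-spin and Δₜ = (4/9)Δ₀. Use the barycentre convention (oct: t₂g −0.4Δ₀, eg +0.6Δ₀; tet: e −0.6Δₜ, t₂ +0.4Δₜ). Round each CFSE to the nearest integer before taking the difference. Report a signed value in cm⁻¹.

-1435

Group 4 minus oxidation state +3 gives a d¹ configuration for Ti³⁺.
Octahedral high-spin t2g^1 e_g^0: CFSE = -0.4 × 10760 = -4304 cm⁻¹.
Tetrahedral e^1 t2^0 gives -0.6Δₜ = -0.6 × (4/9) × 10760 = -2869 cm⁻¹.
Subtracting, OSPE = -4304 − (-2869) = -1435 cm⁻¹.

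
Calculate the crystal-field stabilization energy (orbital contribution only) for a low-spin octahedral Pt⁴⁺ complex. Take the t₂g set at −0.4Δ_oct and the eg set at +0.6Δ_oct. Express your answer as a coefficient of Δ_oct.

-2.4 Δ_oct

Pt sits in group 10; removing 4 electrons leaves Pt⁴⁺ with 10 − 4 = 6 d electrons.
Configuration: t₂g⁶ eg⁰.
CFSE = 6(-0.4Δ_oct) + 0(0.6Δ_oct) = -2.4Δ_oct + 0.0Δ_oct = -2.4Δ_oct.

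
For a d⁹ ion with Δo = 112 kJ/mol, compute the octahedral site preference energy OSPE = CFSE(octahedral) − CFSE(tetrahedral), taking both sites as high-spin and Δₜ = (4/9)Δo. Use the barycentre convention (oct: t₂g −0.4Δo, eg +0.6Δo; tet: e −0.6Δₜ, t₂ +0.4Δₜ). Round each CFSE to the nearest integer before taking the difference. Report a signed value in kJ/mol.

Octahedral (high-spin): t₂g⁶ eg³, CFSE = 6(−0.4) + 3(+0.6) = -0.6Δo = -0.6 × 112 = -67 kJ/mol.
Tetrahedral e⁴ t₂⁵ gives -0.4Δₜ = -0.4 × (4/9) × 112 = -20 kJ/mol.
Subtracting, OSPE = -67 − (-20) = -47 kJ/mol.

-47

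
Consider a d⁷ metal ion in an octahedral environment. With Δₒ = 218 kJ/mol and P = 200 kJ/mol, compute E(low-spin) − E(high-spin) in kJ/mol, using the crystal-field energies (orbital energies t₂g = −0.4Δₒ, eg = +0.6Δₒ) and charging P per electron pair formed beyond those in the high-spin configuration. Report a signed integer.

High-spin: t₂g⁵ eg², CFSE = -0.8Δₒ = -174 kJ/mol.
For low-spin the configuration is t₂g⁶ eg¹: orbital energy -1.8 × 218 = -392 kJ/mol, and 1 additional pair relative to high-spin adds 200 kJ/mol, giving -192 kJ/mol.
The difference is -192 − (-174) = -18 kJ/mol, so low-spin lies lower.

-18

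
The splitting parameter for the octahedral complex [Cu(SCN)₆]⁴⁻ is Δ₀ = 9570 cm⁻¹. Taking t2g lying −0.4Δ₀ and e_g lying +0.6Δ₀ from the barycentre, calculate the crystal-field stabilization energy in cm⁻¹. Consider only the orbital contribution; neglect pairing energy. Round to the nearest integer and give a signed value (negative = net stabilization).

-5742

Each SCN⁻ contributes -1; 6 × (-1) = -6. With overall charge -4, Cu is in the +2 oxidation state.
Group 11 minus oxidation state +2 gives a d⁹ configuration for Cu²⁺.
The d⁹ electrons fill as t2g^6 e_g^3.
The orbital stabilization is -0.6Δ₀ = -0.6 × 9570 = -5742 cm⁻¹.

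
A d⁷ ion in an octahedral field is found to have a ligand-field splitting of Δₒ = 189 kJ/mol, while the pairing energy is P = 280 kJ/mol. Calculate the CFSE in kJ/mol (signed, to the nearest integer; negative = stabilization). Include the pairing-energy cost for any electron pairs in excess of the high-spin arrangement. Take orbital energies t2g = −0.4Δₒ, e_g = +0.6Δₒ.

-151

With Δₒ < P the complex is high-spin.
That gives t2g^5 e_g^2.
Orbital CFSE = -0.8Δₒ = -0.8 × 189 = -151 kJ/mol.
High-spin has no excess pairs, so no pairing correction applies.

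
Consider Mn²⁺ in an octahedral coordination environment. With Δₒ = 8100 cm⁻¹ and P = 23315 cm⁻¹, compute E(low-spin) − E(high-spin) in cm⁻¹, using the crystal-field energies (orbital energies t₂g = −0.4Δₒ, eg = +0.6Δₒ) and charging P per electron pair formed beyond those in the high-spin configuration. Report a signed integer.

Mn sits in group 7; removing 2 electrons leaves Mn²⁺ with 7 − 2 = 5 d electrons.
In the high-spin limit (t₂g³ eg²) the orbital term is 0.0Δₒ = 0 cm⁻¹, with no excess pairing.
Low-spin t₂g⁵ eg⁰ gives -2.0Δₒ = -16200 cm⁻¹, but forming 2 extra pairs costs 2P = 46630 cm⁻¹, so E(LS) = -16200 + 46630 = 30430 cm⁻¹.
Thus E(LS) − E(HS) = 30430 cm⁻¹.

30430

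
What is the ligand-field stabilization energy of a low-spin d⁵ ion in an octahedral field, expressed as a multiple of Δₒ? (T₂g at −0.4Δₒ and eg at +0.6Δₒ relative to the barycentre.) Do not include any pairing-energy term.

-2.0 Δₒ

Configuration: t₂g⁵ eg⁰.
CFSE = 5(-0.4Δₒ) + 0(0.6Δₒ) = -2.0Δₒ + 0.0Δₒ = -2.0Δₒ.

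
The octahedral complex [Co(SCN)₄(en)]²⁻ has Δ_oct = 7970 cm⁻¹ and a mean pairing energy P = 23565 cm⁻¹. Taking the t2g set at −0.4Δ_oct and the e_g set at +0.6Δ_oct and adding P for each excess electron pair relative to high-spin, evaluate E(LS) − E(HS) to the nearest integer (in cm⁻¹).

Ligand charges: 4×(-1) from SCN⁻ and 1×(+0) from en sum to -4; with overall charge -2, Co is +2.
Co sits in group 9; removing 2 electrons leaves Co²⁺ with 9 − 2 = 7 d electrons.
In the high-spin limit (t2g^5 e_g^2) the orbital term is -0.8Δ_oct = -6376 cm⁻¹, with no excess pairing.
For low-spin the configuration is t2g^6 e_g^1: orbital energy -1.8 × 7970 = -14346 cm⁻¹, and 1 additional pair relative to high-spin adds 23565 cm⁻¹, giving 9219 cm⁻¹.
E(LS) − E(HS) = 9219 − (-6376) = 15595 cm⁻¹.

15595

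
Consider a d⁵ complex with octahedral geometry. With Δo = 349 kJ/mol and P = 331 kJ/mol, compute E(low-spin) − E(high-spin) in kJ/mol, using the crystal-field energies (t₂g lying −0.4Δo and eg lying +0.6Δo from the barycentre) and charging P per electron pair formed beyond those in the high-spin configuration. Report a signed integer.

-36

High-spin: t₂g³ eg², CFSE = 0.0Δo = 0 kJ/mol.
Low-spin t₂g⁵ eg⁰ gives -2.0Δo = -698 kJ/mol, but forming 2 extra pairs costs 2P = 662 kJ/mol, so E(LS) = -698 + 662 = -36 kJ/mol.
E(LS) − E(HS) = -36 − (0) = -36 kJ/mol.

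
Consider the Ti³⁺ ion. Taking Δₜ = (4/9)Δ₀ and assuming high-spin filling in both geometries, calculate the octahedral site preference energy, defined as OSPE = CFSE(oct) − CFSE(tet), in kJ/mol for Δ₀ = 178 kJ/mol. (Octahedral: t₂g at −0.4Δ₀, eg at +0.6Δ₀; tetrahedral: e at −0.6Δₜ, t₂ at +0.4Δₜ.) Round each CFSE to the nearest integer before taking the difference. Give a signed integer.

Ti sits in group 4; removing 3 electrons leaves Ti³⁺ with 4 − 3 = 1 d electrons.
Octahedral (high-spin): t₂g¹ eg⁰, CFSE = 1(−0.4) + 0(+0.6) = -0.4Δ₀ = -0.4 × 178 = -71 kJ/mol.
Tetrahedral e¹ t₂⁰ gives -0.6Δₜ = -0.6 × (4/9) × 178 = -47 kJ/mol.
Subtracting, OSPE = -71 − (-47) = -24 kJ/mol.

-24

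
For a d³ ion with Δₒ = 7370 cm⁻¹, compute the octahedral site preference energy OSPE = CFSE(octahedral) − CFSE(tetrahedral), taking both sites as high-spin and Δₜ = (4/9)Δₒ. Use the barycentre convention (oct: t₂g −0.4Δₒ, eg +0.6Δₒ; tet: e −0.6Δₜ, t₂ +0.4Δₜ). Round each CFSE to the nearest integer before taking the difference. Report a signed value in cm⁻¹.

-6224

In an octahedral site d³ (HS) is t2g^3 e_g^0, giving CFSE(oct) = -1.2Δₒ = -8844 cm⁻¹.
Tetrahedral e^2 t2^1 gives -0.8Δₜ = -0.8 × (4/9) × 7370 = -2620 cm⁻¹.
OSPE = CFSE(oct) − CFSE(tet) = -8844 − (-2620) = -6224 cm⁻¹.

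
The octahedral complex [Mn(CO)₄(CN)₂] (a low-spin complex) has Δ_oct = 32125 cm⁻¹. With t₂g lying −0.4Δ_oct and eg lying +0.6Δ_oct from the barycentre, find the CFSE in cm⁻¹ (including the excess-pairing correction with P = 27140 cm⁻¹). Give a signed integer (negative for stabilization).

-9970

Ligand charges: 4×(+0) from CO and 2×(-1) from CN⁻ sum to -2; with overall charge +0, Mn is +2.
Group 7 minus oxidation state +2 gives a d⁵ configuration for Mn²⁺.
Electron filling gives t₂g⁵ eg⁰.
The orbital stabilization is -2.0Δ_oct = -2.0 × 32125 = -64250 cm⁻¹.
Relative to high-spin t₂g³ eg² (0 paired), the low-spin configuration has 2 additional pairs, contributing +2 × 27140 = +54280 cm⁻¹.
Overall CFSE = -64250 + 54280 = -9970 cm⁻¹.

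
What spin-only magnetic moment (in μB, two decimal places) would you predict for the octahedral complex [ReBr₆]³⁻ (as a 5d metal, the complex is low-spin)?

2.83 μB

Each Br⁻ contributes -1; 6 × (-1) = -6. With overall charge -3, Re is in the +3 oxidation state.
Re is in group 7, so Re³⁺ is d⁴ (7 − 3 = 4).
Configuration: t2g^4 e_g^0 → 2 unpaired electrons.
μ(spin-only) = √[2(2+2)] = √8 ≈ 2.83 μB.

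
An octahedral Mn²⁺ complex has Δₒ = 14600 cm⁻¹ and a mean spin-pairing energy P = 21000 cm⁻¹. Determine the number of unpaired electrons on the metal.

5

Mn²⁺: group 7, so d-count = 7 − 2 = 5.
With Δₒ < P the complex is high-spin.
That gives t2g^3 e_g^2.
Unpaired electrons: 5.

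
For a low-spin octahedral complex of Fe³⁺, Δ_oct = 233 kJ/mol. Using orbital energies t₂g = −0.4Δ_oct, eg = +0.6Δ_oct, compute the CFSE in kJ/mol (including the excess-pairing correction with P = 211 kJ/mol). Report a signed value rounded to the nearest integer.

Group 8 minus oxidation state +3 gives a d⁵ configuration for Fe³⁺.
The d⁵ electrons fill as t₂g⁵ eg⁰.
CFSE(orbital) = 5×(-0.4Δ_oct) + 0×(0.6Δ_oct) = -2.0Δ_oct; with Δ_oct = 233 kJ/mol that is -466 kJ/mol.
Pairing penalty: 2 pairs vs 0 in the high-spin reference → 2 extra × P = 422 kJ/mol.
Combining: -466 + 422 = -44 kJ/mol.

-44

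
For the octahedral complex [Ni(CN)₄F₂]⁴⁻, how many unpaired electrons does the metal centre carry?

Ligand charges: 4×(-1) from CN⁻ and 2×(-1) from F⁻ sum to -6; with overall charge -4, Ni is +2.
Ni sits in group 10; removing 2 electrons leaves Ni²⁺ with 10 − 2 = 8 d electrons.
Configuration: t₂g⁶ eg², giving 2 unpaired electrons.

2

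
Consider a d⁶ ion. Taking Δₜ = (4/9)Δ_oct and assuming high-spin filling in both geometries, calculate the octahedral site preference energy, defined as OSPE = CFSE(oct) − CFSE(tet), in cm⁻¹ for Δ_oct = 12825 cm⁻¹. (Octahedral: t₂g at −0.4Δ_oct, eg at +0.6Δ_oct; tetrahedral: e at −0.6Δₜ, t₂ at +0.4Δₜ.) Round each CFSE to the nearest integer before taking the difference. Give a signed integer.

-1710

In an octahedral site d⁶ (HS) is t₂g⁴ eg², giving CFSE(oct) = -0.4Δ_oct = -5130 cm⁻¹.
Tetrahedral: e³ t₂³, CFSE = 3(−0.6) + 3(+0.4) = -0.6Δₜ = -0.6 × (4/9) × 12825 = -3420 cm⁻¹.
OSPE = CFSE(oct) − CFSE(tet) = -5130 − (-3420) = -1710 cm⁻¹.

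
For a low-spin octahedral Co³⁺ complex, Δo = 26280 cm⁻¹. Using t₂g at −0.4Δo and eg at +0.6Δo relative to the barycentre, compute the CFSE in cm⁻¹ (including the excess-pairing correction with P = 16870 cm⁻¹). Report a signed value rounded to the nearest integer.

-29332

Co is in group 9, so Co³⁺ is d⁶ (9 − 3 = 6).
Electron filling gives t₂g⁶ eg⁰.
Orbital CFSE = 6(-0.4) + 0(0.6) = -2.4Δo = -2.4 × 26280 = -63072 cm⁻¹.
High-spin d⁶ would be t₂g⁴ eg² with 1 pair; low-spin has 3, so 2 excess pairs cost +2P = +33740 cm⁻¹.
Overall CFSE = -63072 + 33740 = -29332 cm⁻¹.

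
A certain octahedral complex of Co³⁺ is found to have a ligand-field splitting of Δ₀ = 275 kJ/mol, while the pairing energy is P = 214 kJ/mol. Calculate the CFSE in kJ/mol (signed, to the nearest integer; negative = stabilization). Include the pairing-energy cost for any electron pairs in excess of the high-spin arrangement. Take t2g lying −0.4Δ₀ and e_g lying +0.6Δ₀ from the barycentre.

-232

Co sits in group 9; removing 3 electrons leaves Co³⁺ with 9 − 3 = 6 d electrons.
With Δ₀ > P the complex is low-spin.
That gives t2g^6 e_g^0.
Orbital CFSE = -2.4Δ₀ = -2.4 × 275 = -660 kJ/mol.
Excess pairs vs high-spin: 3 − 1 = 2; pairing cost = +428 kJ/mol.
Net CFSE = -660 + 428 = -232 kJ/mol.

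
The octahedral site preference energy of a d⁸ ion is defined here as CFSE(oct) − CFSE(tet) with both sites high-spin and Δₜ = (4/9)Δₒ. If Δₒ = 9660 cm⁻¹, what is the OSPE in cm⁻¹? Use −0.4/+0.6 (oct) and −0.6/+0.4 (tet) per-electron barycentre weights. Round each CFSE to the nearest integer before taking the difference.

-8157

In an octahedral site d⁸ (HS) is t₂g⁶ eg², giving CFSE(oct) = -1.2Δₒ = -11592 cm⁻¹.
In a tetrahedral site the filling is e⁴ t₂⁴: CFSE(tet) = -0.8Δₜ = -0.8 × (4/9)(9660) = -3435 cm⁻¹.
Subtracting, OSPE = -11592 − (-3435) = -8157 cm⁻¹.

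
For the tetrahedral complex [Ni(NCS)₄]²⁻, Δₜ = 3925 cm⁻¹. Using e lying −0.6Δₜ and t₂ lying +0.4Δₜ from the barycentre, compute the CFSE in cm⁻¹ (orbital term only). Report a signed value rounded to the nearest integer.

-3140

Each NCS⁻ contributes -1; 4 × (-1) = -4. With overall charge -2, Ni is in the +2 oxidation state.
Group 10 minus oxidation state +2 gives a d⁸ configuration for Ni²⁺.
Tetrahedral splitting is small, so the complex is high-spin.
Configuration: e⁴ t₂⁴.
Orbital CFSE = 4(-0.6) + 4(0.4) = -0.8Δₜ = -0.8 × 3925 = -3140 cm⁻¹.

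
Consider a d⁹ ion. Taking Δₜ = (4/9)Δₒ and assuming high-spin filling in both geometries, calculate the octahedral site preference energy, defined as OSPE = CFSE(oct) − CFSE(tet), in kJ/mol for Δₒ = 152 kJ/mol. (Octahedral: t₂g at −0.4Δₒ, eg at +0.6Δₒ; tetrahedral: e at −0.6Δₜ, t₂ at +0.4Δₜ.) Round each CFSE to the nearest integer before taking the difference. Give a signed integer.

In an octahedral site d⁹ (HS) is t2g^6 e_g^3, giving CFSE(oct) = -0.6Δₒ = -91 kJ/mol.
Tetrahedral: e^4 t2^5, CFSE = 4(−0.6) + 5(+0.4) = -0.4Δₜ = -0.4 × (4/9) × 152 = -27 kJ/mol.
OSPE = -91 − (-27) = -64 kJ/mol.

-64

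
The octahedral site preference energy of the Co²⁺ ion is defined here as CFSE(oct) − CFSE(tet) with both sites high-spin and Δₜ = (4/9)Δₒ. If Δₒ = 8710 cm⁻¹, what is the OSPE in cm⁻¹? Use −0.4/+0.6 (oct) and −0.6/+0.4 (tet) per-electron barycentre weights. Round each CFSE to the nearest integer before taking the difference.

Co sits in group 9; removing 2 electrons leaves Co²⁺ with 9 − 2 = 7 d electrons.
In an octahedral site d⁷ (HS) is t₂g⁵ eg², giving CFSE(oct) = -0.8Δₒ = -6968 cm⁻¹.
Tetrahedral e⁴ t₂³ gives -1.2Δₜ = -1.2 × (4/9) × 8710 = -4645 cm⁻¹.
OSPE = CFSE(oct) − CFSE(tet) = -6968 − (-4645) = -2323 cm⁻¹.

-2323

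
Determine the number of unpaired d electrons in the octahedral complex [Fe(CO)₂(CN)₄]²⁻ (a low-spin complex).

Ligand charges: 2×(+0) from CO and 4×(-1) from CN⁻ sum to -4; with overall charge -2, Fe is +2.
Fe is in group 8, so Fe²⁺ is d⁶ (8 − 2 = 6).
Configuration: t₂g⁶ eg⁰, giving 0 unpaired electrons.

0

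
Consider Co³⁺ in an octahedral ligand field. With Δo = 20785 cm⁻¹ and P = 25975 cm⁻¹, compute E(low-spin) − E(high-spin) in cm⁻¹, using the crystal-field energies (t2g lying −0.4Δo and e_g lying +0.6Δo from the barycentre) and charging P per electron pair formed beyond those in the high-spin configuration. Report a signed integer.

10380

Co sits in group 9; removing 3 electrons leaves Co³⁺ with 9 − 3 = 6 d electrons.
High-spin: t2g^4 e_g^2, CFSE = -0.4Δo = -8314 cm⁻¹.
For low-spin the configuration is t2g^6 e_g^0: orbital energy -2.4 × 20785 = -49884 cm⁻¹, and 2 additional pairs relative to high-spin add 51950 cm⁻¹, giving 2066 cm⁻¹.
The difference is 2066 − (-8314) = 10380 cm⁻¹, so high-spin lies lower.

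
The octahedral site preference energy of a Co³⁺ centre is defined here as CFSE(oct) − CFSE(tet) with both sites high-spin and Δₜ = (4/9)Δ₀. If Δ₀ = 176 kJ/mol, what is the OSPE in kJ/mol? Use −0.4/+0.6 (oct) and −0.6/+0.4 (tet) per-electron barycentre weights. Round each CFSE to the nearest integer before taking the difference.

Co is in group 9, so Co³⁺ is d⁶ (9 − 3 = 6).
In an octahedral site d⁶ (HS) is t₂g⁴ eg², giving CFSE(oct) = -0.4Δ₀ = -70 kJ/mol.
Tetrahedral: e³ t₂³, CFSE = 3(−0.6) + 3(+0.4) = -0.6Δₜ = -0.6 × (4/9) × 176 = -47 kJ/mol.
OSPE = -70 − (-47) = -23 kJ/mol.

-23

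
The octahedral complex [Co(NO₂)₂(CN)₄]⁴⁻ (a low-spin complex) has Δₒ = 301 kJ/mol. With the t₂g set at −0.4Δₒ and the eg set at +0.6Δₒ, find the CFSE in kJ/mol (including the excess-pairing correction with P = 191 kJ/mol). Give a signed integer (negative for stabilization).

-351

Ligand charges: 2×(-1) from NO₂⁻ and 4×(-1) from CN⁻ sum to -6; with overall charge -4, Co is +2.
Co sits in group 9; removing 2 electrons leaves Co²⁺ with 9 − 2 = 7 d electrons.
Electron filling gives t₂g⁶ eg¹.
CFSE(orbital) = 6×(-0.4Δₒ) + 1×(0.6Δₒ) = -1.8Δₒ; with Δₒ = 301 kJ/mol that is -542 kJ/mol.
Relative to high-spin t₂g⁵ eg² (2 paired), the low-spin configuration has 1 additional pair, contributing +1 × 191 = +191 kJ/mol.
Overall CFSE = -542 + 191 = -351 kJ/mol.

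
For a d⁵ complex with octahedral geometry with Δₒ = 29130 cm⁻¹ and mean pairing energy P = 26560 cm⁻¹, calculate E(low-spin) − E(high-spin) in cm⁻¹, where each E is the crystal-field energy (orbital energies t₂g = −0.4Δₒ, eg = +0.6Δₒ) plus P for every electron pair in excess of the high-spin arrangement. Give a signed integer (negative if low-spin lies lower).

High-spin: t₂g³ eg², CFSE = 0.0Δₒ = 0 cm⁻¹.
Low-spin t₂g⁵ eg⁰ gives -2.0Δₒ = -58260 cm⁻¹, but forming 2 extra pairs costs 2P = 53120 cm⁻¹, so E(LS) = -58260 + 53120 = -5140 cm⁻¹.
Thus E(LS) − E(HS) = -5140 cm⁻¹.

-5140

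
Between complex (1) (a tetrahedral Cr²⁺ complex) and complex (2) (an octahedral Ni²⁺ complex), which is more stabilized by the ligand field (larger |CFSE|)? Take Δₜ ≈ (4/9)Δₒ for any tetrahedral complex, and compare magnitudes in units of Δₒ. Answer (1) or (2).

(2)

(1): Group 6 minus oxidation state +2 gives a d⁴ configuration for Cr²⁺; Tetrahedral fields are weak (Δₜ ≈ 4/9 Δₒ), so electrons fill high-spin; e² t₂², CFSE = -0.4Δₜ ≈ -0.18Δₒ.
(2): Ni²⁺: group 10, so d-count = 10 − 2 = 8; For octahedral d⁸ the high- and low-spin configurations coincide; t₂g⁶ eg², CFSE = -1.2Δₒ.
So (2) has the larger |CFSE|.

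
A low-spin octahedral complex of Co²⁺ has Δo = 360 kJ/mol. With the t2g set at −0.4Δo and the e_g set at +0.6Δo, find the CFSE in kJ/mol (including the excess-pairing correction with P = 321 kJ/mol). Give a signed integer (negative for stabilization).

Co is in group 9, so Co²⁺ is d⁷ (9 − 2 = 7).
The d⁷ electrons fill as t2g^6 e_g^1.
The orbital stabilization is -1.8Δo = -1.8 × 360 = -648 kJ/mol.
Relative to high-spin t2g^5 e_g^2 (2 paired), the low-spin configuration has 1 additional pair, contributing +1 × 321 = +321 kJ/mol.
Combining: -648 + 321 = -327 kJ/mol.

-327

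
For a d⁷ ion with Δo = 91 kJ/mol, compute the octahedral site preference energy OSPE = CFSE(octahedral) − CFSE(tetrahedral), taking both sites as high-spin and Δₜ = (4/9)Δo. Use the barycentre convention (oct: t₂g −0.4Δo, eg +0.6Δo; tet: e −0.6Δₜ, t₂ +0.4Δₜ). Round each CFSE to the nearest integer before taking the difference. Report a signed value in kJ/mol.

-24

Octahedral (high-spin): t₂g⁵ eg², CFSE = 5(−0.4) + 2(+0.6) = -0.8Δo = -0.8 × 91 = -73 kJ/mol.
In a tetrahedral site the filling is e⁴ t₂³: CFSE(tet) = -1.2Δₜ = -1.2 × (4/9)(91) = -49 kJ/mol.
OSPE = CFSE(oct) − CFSE(tet) = -73 − (-49) = -24 kJ/mol.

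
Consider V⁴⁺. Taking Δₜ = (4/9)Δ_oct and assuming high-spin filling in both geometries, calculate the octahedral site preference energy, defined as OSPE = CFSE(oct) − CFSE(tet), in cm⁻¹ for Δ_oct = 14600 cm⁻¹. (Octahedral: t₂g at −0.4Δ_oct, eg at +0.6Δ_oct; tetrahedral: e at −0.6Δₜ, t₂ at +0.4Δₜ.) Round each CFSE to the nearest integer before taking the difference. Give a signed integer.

V⁴⁺: group 5, so d-count = 5 − 4 = 1.
Octahedral high-spin t₂g¹ eg⁰: CFSE = -0.4 × 14600 = -5840 cm⁻¹.
In a tetrahedral site the filling is e¹ t₂⁰: CFSE(tet) = -0.6Δₜ = -0.6 × (4/9)(14600) = -3893 cm⁻¹.
OSPE = CFSE(oct) − CFSE(tet) = -5840 − (-3893) = -1947 cm⁻¹.

-1947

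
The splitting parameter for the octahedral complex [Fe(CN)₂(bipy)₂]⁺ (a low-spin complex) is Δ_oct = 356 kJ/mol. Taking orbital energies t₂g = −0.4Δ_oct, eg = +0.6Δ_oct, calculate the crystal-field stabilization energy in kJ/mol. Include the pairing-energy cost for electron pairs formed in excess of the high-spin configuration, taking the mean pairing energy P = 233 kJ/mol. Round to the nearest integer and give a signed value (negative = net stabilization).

-246

Ligand charges: 2×(-1) from CN⁻ and 2×(+0) from bipy sum to -2; with overall charge +1, Fe is +3.
Fe sits in group 8; removing 3 electrons leaves Fe³⁺ with 8 − 3 = 5 d electrons.
Electron filling gives t₂g⁵ eg⁰.
The orbital stabilization is -2.0Δ_oct = -2.0 × 356 = -712 kJ/mol.
Pairing penalty: 2 pairs vs 0 in the high-spin reference → 2 extra × P = 466 kJ/mol.
Overall CFSE = -712 + 466 = -246 kJ/mol.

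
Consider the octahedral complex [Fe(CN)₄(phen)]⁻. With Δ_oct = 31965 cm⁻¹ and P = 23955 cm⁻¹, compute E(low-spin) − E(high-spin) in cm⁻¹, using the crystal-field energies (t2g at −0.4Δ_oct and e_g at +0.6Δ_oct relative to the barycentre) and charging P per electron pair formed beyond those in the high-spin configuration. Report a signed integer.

-16020

Ligand charges: 4×(-1) from CN⁻ and 1×(+0) from phen sum to -4; with overall charge -1, Fe is +3.
Fe sits in group 8; removing 3 electrons leaves Fe³⁺ with 8 − 3 = 5 d electrons.
High-spin: t2g^3 e_g^2, CFSE = 0.0Δ_oct = 0 cm⁻¹.
For low-spin the configuration is t2g^5 e_g^0: orbital energy -2.0 × 31965 = -63930 cm⁻¹, and 2 additional pairs relative to high-spin add 47910 cm⁻¹, giving -16020 cm⁻¹.
Thus E(LS) − E(HS) = -16020 cm⁻¹.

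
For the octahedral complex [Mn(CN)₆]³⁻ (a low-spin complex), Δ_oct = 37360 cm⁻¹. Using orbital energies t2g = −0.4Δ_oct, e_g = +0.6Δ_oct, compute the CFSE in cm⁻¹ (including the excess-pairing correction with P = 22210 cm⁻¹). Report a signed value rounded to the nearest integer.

-37566

Each CN⁻ contributes -1; 6 × (-1) = -6. With overall charge -3, Mn is in the +3 oxidation state.
Mn³⁺: group 7, so d-count = 7 − 3 = 4.
The d⁴ electrons fill as t2g^4 e_g^0.
The orbital stabilization is -1.6Δ_oct = -1.6 × 37360 = -59776 cm⁻¹.
Pairing penalty: 1 pair vs 0 in the high-spin reference → 1 extra × P = 22210 cm⁻¹.
Overall CFSE = -59776 + 22210 = -37566 cm⁻¹.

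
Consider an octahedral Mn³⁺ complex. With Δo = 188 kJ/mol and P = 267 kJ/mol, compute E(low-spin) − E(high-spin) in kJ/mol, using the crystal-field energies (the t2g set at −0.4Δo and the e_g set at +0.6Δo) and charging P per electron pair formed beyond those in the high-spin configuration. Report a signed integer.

79

Mn is in group 7, so Mn³⁺ is d⁴ (7 − 3 = 4).
In the high-spin limit (t2g^3 e_g^1) the orbital term is -0.6Δo = -113 kJ/mol, with no excess pairing.
Low-spin: t2g^4 e_g^0, orbital CFSE = -1.6Δo = -301 kJ/mol; plus 1 excess pair × P = +267 kJ/mol; total -34 kJ/mol.
The difference is -34 − (-113) = 79 kJ/mol, so high-spin lies lower.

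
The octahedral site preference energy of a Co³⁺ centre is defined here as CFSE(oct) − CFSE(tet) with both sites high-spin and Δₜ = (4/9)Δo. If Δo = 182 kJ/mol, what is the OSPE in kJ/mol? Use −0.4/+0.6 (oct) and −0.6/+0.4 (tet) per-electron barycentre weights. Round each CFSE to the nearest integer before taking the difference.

-24

Co³⁺: group 9, so d-count = 9 − 3 = 6.
Octahedral (high-spin): t2g^4 e_g^2, CFSE = 4(−0.4) + 2(+0.6) = -0.4Δo = -0.4 × 182 = -73 kJ/mol.
In a tetrahedral site the filling is e^3 t2^3: CFSE(tet) = -0.6Δₜ = -0.6 × (4/9)(182) = -49 kJ/mol.
OSPE = CFSE(oct) − CFSE(tet) = -73 − (-49) = -24 kJ/mol.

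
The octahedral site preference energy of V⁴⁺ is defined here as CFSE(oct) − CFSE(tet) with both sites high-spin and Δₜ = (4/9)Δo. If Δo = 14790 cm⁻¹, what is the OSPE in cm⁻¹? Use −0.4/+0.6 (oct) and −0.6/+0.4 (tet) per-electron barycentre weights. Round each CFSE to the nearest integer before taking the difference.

V sits in group 5; removing 4 electrons leaves V⁴⁺ with 5 − 4 = 1 d electrons.
Octahedral (high-spin): t₂g¹ eg⁰, CFSE = 1(−0.4) + 0(+0.6) = -0.4Δo = -0.4 × 14790 = -5916 cm⁻¹.
In a tetrahedral site the filling is e¹ t₂⁰: CFSE(tet) = -0.6Δₜ = -0.6 × (4/9)(14790) = -3944 cm⁻¹.
Subtracting, OSPE = -5916 − (-3944) = -1972 cm⁻¹.

-1972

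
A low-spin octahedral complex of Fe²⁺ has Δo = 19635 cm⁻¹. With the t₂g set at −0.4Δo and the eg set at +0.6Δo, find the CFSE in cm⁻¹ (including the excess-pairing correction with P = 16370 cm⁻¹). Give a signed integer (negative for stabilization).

-14384

Group 8 minus oxidation state +2 gives a d⁶ configuration for Fe²⁺.
Configuration: t₂g⁶ eg⁰.
The orbital stabilization is -2.4Δo = -2.4 × 19635 = -47124 cm⁻¹.
Relative to high-spin t₂g⁴ eg² (1 paired), the low-spin configuration has 2 additional pairs, contributing +2 × 16370 = +32740 cm⁻¹.
Net CFSE = -47124 + 32740 = -14384 cm⁻¹.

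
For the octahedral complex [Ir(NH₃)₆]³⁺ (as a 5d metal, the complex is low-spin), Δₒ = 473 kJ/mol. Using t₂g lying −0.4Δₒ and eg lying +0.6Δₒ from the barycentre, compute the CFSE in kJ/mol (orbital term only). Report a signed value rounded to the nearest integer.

-1135

NH₃ is neutral, so the +3 overall charge sits on Ir: oxidation state +3.
Group 9 minus oxidation state +3 gives a d⁶ configuration for Ir³⁺.
Electron filling gives t₂g⁶ eg⁰.
Orbital CFSE = 6(-0.4) + 0(0.6) = -2.4Δₒ = -2.4 × 473 = -1135 kJ/mol.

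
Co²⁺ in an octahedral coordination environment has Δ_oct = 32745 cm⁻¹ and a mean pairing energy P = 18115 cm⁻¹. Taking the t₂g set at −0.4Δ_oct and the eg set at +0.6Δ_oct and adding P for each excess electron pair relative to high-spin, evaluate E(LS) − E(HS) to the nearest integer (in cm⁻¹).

-14630

Group 9 minus oxidation state +2 gives a d⁷ configuration for Co²⁺.
High-spin d⁷ fills as t₂g⁵ eg² with CFSE 5(−0.4) + 2(+0.6) = -0.8Δ_oct = -26196 cm⁻¹.
For low-spin the configuration is t₂g⁶ eg¹: orbital energy -1.8 × 32745 = -58941 cm⁻¹, and 1 additional pair relative to high-spin adds 18115 cm⁻¹, giving -40826 cm⁻¹.
Thus E(LS) − E(HS) = -14630 cm⁻¹.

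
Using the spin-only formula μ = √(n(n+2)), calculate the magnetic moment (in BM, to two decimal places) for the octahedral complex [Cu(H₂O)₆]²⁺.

1.73 BM

H₂O is neutral, so the +2 overall charge sits on Cu: oxidation state +2.
Cu²⁺: group 11, so d-count = 11 − 2 = 9.
For octahedral d⁹ the high- and low-spin configurations coincide.
Configuration: t2g^6 e_g^3 → 1 unpaired electron.
μ(spin-only) = √[1(1+2)] = √3 ≈ 1.73 BM.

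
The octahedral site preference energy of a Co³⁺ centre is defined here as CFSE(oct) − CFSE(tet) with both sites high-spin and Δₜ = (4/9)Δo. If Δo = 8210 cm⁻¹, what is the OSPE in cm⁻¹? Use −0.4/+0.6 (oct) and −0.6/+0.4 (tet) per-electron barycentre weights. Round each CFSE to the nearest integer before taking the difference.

Co sits in group 9; removing 3 electrons leaves Co³⁺ with 9 − 3 = 6 d electrons.
Octahedral (high-spin): t2g^4 e_g^2, CFSE = 4(−0.4) + 2(+0.6) = -0.4Δo = -0.4 × 8210 = -3284 cm⁻¹.
In a tetrahedral site the filling is e^3 t2^3: CFSE(tet) = -0.6Δₜ = -0.6 × (4/9)(8210) = -2189 cm⁻¹.
OSPE = CFSE(oct) − CFSE(tet) = -3284 − (-2189) = -1095 cm⁻¹.

-1095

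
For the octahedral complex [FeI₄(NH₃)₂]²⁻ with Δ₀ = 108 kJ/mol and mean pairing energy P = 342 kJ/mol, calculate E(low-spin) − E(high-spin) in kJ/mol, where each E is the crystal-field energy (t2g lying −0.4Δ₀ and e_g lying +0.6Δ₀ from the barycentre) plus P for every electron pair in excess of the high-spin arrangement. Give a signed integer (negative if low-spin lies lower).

Ligand charges: 4×(-1) from I⁻ and 2×(+0) from NH₃ sum to -4; with overall charge -2, Fe is +2.
Fe²⁺: group 8, so d-count = 8 − 2 = 6.
In the high-spin limit (t2g^4 e_g^2) the orbital term is -0.4Δ₀ = -43 kJ/mol, with no excess pairing.
For low-spin the configuration is t2g^6 e_g^0: orbital energy -2.4 × 108 = -259 kJ/mol, and 2 additional pairs relative to high-spin add 684 kJ/mol, giving 425 kJ/mol.
The difference is 425 − (-43) = 468 kJ/mol, so high-spin lies lower.

468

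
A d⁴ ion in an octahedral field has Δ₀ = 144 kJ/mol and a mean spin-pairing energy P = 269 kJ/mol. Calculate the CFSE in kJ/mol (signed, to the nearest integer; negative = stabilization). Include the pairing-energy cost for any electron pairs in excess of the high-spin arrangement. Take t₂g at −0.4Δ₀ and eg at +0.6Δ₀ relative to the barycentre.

-86

Here Δ₀ < P (144 < 269), so the high-spin state is favoured.
That gives t₂g³ eg¹.
Orbital CFSE = -0.6Δ₀ = -0.6 × 144 = -86 kJ/mol.
High-spin has no excess pairs, so no pairing correction applies.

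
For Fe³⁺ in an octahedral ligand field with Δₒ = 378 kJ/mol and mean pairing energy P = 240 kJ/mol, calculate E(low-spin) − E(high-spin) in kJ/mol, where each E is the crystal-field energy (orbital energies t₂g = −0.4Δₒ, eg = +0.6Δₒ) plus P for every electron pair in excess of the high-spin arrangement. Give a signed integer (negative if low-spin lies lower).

-276

Fe³⁺: group 8, so d-count = 8 − 3 = 5.
In the high-spin limit (t₂g³ eg²) the orbital term is 0.0Δₒ = 0 kJ/mol, with no excess pairing.
For low-spin the configuration is t₂g⁵ eg⁰: orbital energy -2.0 × 378 = -756 kJ/mol, and 2 additional pairs relative to high-spin add 480 kJ/mol, giving -276 kJ/mol.
The difference is -276 − (0) = -276 kJ/mol, so low-spin lies lower.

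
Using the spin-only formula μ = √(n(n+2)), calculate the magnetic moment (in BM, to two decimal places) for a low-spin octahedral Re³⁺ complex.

2.83 BM

Re is in group 7, so Re³⁺ is d⁴ (7 − 3 = 4).
Configuration: t₂g⁴ eg⁰ → 2 unpaired electrons.
μ(spin-only) = √[2(2+2)] = √8 ≈ 2.83 BM.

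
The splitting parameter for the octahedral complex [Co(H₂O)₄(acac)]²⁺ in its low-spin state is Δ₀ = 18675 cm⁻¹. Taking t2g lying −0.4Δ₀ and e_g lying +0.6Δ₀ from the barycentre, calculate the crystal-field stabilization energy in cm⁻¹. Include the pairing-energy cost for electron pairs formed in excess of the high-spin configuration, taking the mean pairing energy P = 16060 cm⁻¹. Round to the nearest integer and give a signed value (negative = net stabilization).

-12700

Ligand charges: 4×(+0) from H₂O and 1×(-1) from acac⁻ sum to -1; with overall charge +2, Co is +3.
Co sits in group 9; removing 3 electrons leaves Co³⁺ with 9 − 3 = 6 d electrons.
Electron filling gives t2g^6 e_g^0.
The orbital stabilization is -2.4Δ₀ = -2.4 × 18675 = -44820 cm⁻¹.
High-spin d⁶ would be t2g^4 e_g^2 with 1 pair; low-spin has 3, so 2 excess pairs cost +2P = +32120 cm⁻¹.
Overall CFSE = -44820 + 32120 = -12700 cm⁻¹.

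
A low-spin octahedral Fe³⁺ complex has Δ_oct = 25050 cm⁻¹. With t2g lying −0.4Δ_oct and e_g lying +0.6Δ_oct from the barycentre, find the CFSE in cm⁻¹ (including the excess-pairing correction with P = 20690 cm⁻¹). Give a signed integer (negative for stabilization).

Fe³⁺: group 8, so d-count = 8 − 3 = 5.
The d⁵ electrons fill as t2g^5 e_g^0.
CFSE(orbital) = 5×(-0.4Δ_oct) + 0×(0.6Δ_oct) = -2.0Δ_oct; with Δ_oct = 25050 cm⁻¹ that is -50100 cm⁻¹.
Relative to high-spin t2g^3 e_g^2 (0 paired), the low-spin configuration has 2 additional pairs, contributing +2 × 20690 = +41380 cm⁻¹.
Overall CFSE = -50100 + 41380 = -8720 cm⁻¹.

-8720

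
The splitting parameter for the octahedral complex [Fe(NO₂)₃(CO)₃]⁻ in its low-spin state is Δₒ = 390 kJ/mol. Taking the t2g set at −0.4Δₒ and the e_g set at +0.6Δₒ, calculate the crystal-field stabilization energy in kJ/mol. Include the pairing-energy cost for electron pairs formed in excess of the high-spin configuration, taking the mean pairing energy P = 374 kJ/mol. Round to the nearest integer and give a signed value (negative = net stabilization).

-188

Ligand charges: 3×(-1) from NO₂⁻ and 3×(+0) from CO sum to -3; with overall charge -1, Fe is +2.
Fe is in group 8, so Fe²⁺ is d⁶ (8 − 2 = 6).
Configuration: t2g^6 e_g^0.
CFSE(orbital) = 6×(-0.4Δₒ) + 0×(0.6Δₒ) = -2.4Δₒ; with Δₒ = 390 kJ/mol that is -936 kJ/mol.
Pairing penalty: 3 pairs vs 1 in the high-spin reference → 2 extra × P = 748 kJ/mol.
Combining: -936 + 748 = -188 kJ/mol.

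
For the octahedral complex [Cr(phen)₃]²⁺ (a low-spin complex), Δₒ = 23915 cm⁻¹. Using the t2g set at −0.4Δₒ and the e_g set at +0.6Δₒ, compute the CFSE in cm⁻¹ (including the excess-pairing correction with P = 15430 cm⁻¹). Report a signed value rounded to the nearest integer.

-22834

phen is neutral, so the +2 overall charge sits on Cr: oxidation state +2.
Cr²⁺: group 6, so d-count = 6 − 2 = 4.
The d⁴ electrons fill as t2g^4 e_g^0.
CFSE(orbital) = 4×(-0.4Δₒ) + 0×(0.6Δₒ) = -1.6Δₒ; with Δₒ = 23915 cm⁻¹ that is -38264 cm⁻¹.
Pairing penalty: 1 pair vs 0 in the high-spin reference → 1 extra × P = 15430 cm⁻¹.
Net CFSE = -38264 + 15430 = -22834 cm⁻¹.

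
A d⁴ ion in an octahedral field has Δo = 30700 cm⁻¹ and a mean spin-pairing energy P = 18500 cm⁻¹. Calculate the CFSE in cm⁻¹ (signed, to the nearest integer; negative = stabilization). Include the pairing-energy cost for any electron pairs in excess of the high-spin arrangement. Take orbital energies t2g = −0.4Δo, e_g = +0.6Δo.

With Δo > P the complex is low-spin.
Configuration: t2g^4 e_g^0.
Orbital CFSE = -1.6Δo = -1.6 × 30700 = -49120 cm⁻¹.
Excess pairs vs high-spin: 1 − 0 = 1; pairing cost = +18500 cm⁻¹.
Net CFSE = -49120 + 18500 = -30620 cm⁻¹.

-30620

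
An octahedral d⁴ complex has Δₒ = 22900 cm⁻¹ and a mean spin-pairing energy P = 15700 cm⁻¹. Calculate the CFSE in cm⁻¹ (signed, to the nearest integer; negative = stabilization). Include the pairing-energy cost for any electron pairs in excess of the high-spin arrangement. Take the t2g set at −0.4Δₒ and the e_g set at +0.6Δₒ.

Here Δₒ > P (22900 > 15700), so the low-spin state is favoured.
Filling d⁴ accordingly: t2g^4 e_g^0.
Orbital CFSE = -1.6Δₒ = -1.6 × 22900 = -36640 cm⁻¹.
Excess pairs vs high-spin: 1 − 0 = 1; pairing cost = +15700 cm⁻¹.
Net CFSE = -36640 + 15700 = -20940 cm⁻¹.

-20940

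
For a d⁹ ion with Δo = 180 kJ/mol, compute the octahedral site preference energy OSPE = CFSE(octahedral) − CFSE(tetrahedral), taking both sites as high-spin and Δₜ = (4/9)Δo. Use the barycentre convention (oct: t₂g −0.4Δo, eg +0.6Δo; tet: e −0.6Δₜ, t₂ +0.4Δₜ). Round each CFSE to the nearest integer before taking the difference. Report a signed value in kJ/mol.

-76

In an octahedral site d⁹ (HS) is t₂g⁶ eg³, giving CFSE(oct) = -0.6Δo = -108 kJ/mol.
In a tetrahedral site the filling is e⁴ t₂⁵: CFSE(tet) = -0.4Δₜ = -0.4 × (4/9)(180) = -32 kJ/mol.
OSPE = -108 − (-32) = -76 kJ/mol.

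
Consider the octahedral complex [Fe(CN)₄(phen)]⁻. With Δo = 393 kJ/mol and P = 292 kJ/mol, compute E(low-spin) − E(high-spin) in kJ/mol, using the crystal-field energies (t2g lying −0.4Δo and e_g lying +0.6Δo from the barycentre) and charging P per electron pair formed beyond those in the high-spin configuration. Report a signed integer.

Ligand charges: 4×(-1) from CN⁻ and 1×(+0) from phen sum to -4; with overall charge -1, Fe is +3.
Group 8 minus oxidation state +3 gives a d⁵ configuration for Fe³⁺.
High-spin d⁵ fills as t2g^3 e_g^2 with CFSE 3(−0.4) + 2(+0.6) = 0.0Δo = 0 kJ/mol.
Low-spin: t2g^5 e_g^0, orbital CFSE = -2.0Δo = -786 kJ/mol; plus 2 excess pairs × P = +584 kJ/mol; total -202 kJ/mol.
Thus E(LS) − E(HS) = -202 kJ/mol.

-202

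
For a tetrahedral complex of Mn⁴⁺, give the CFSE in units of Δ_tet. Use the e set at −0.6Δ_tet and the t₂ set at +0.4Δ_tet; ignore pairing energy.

-0.8 Δ_tet

Mn is in group 7, so Mn⁴⁺ is d³ (7 − 4 = 3).
Tetrahedral fields are weak (Δₜ ≈ 4/9 Δₒ), so electrons fill high-spin.
Configuration: e² t₂¹.
CFSE = 2(-0.6Δ_tet) + 1(0.4Δ_tet) = -1.2Δ_tet + 0.4Δ_tet = -0.8Δ_tet.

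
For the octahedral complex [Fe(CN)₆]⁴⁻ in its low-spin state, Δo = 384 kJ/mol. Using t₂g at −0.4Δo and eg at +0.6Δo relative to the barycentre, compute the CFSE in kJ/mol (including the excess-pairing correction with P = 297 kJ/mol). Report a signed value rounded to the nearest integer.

Each CN⁻ contributes -1; 6 × (-1) = -6. With overall charge -4, Fe is in the +2 oxidation state.
Fe sits in group 8; removing 2 electrons leaves Fe²⁺ with 8 − 2 = 6 d electrons.
Configuration: t₂g⁶ eg⁰.
CFSE(orbital) = 6×(-0.4Δo) + 0×(0.6Δo) = -2.4Δo; with Δo = 384 kJ/mol that is -922 kJ/mol.
High-spin d⁶ would be t₂g⁴ eg² with 1 pair; low-spin has 3, so 2 excess pairs cost +2P = +594 kJ/mol.
Net CFSE = -922 + 594 = -328 kJ/mol.

-328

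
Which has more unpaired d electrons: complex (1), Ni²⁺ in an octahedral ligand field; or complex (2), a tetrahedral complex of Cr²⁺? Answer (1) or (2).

(2)

(1): Ni is in group 10, so Ni²⁺ is d⁸ (10 − 2 = 8); t₂g⁶ eg² → 2 unpaired.
(2): Cr²⁺: group 6, so d-count = 6 − 2 = 4; Tetrahedral splitting is small, so the complex is high-spin; e² t₂² → 4 unpaired.
So (2) has more unpaired electrons.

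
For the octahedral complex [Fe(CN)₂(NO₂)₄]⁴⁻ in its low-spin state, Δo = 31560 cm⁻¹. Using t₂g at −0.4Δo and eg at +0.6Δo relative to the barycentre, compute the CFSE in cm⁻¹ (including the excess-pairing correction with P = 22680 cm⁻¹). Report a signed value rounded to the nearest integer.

-30384

Ligand charges: 2×(-1) from CN⁻ and 4×(-1) from NO₂⁻ sum to -6; with overall charge -4, Fe is +2.
Group 8 minus oxidation state +2 gives a d⁶ configuration for Fe²⁺.
The d⁶ electrons fill as t₂g⁶ eg⁰.
CFSE(orbital) = 6×(-0.4Δo) + 0×(0.6Δo) = -2.4Δo; with Δo = 31560 cm⁻¹ that is -75744 cm⁻¹.
Relative to high-spin t₂g⁴ eg² (1 paired), the low-spin configuration has 2 additional pairs, contributing +2 × 22680 = +45360 cm⁻¹.
Overall CFSE = -75744 + 45360 = -30384 cm⁻¹.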